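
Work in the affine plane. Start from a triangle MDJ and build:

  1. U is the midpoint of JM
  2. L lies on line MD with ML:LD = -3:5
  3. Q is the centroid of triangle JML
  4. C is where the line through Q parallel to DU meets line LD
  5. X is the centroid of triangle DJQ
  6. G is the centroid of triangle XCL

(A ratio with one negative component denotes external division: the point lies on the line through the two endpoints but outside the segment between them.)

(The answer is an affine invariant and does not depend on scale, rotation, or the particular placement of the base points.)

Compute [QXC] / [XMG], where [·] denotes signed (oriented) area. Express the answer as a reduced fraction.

Work in coordinates with M = (0, 0), D = (1, 0), J = (0, 1).
1. U is the midpoint of JM ⇒ U = (0, 1/2)
2. L lies on line MD with ML:LD = -3:5 ⇒ L = (-3/2, 0)
3. Q is the centroid of triangle JML ⇒ Q = (-1/2, 1/3)
4. C is where the line through Q parallel to DU meets line LD ⇒ C = (1/6, 0)
5. X is the centroid of triangle DJQ ⇒ X = (1/6, 4/9)
6. G is the centroid of triangle XCL ⇒ G = (-7/18, 4/27)
2·[QXC] = -8/27, 2·[XMG] = -16/81
[QXC]:[XMG] = -8/27:-16/81 = 3/2

[QXC]:[XMG] = 3/2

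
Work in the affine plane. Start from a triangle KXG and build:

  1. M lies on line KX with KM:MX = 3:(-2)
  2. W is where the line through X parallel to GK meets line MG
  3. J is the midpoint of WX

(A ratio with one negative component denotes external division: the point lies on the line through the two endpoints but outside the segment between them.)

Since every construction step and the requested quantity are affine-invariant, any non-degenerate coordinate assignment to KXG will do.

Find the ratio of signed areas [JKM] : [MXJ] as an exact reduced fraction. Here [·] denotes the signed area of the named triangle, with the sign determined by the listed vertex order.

Work in coordinates with K = (0, 0), X = (1, 0), G = (0, 1).
1. M lies on line KX with KM:MX = 3:(-2) ⇒ M = (3, 0)
2. W is where the line through X parallel to GK meets line MG ⇒ W = (1, 2/3)
3. J is the midpoint of WX ⇒ J = (1, 1/3)
2·[JKM] = 1, 2·[MXJ] = -2/3
[JKM]:[MXJ] = 1:-2/3 = -3/2

[JKM]:[MXJ] = -3/2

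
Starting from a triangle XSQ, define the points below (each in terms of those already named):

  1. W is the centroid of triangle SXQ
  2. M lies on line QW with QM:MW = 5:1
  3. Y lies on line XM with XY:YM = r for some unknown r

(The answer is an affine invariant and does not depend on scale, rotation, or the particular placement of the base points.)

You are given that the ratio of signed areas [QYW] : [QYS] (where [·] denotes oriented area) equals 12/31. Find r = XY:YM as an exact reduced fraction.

r = -1/2

Set X = (0, 0), S = (1, 0), Q = (0, 1); any affine frame gives the same invariant.
1. W is the centroid of triangle SXQ ⇒ W = (1/3, 1/3)
2. M lies on line QW with QM:MW = 5:1 ⇒ M = (5/18, 4/9)
3. With XY:YM = r, write λ = r/(r+1) so Y = X + λ·(M−X); Y is affine-linear in λ
Every point depending on Y is an affine combination of Y and λ-independent points, so each such coordinate is linear in λ; the λ² term in each signed area is a multiple of (M−X)×(M−X) = 0, so 2·[QYW] and 2·[QYS] are each linear in λ. Evaluating at λ=0 and λ=1:
  2·[QYW] = -1/3·λ + 1/3,   2·[QYS] = -13/18·λ + 1
So [QYW]:[QYS] = (-1/3·λ + 1/3) / (-13/18·λ + 1). Setting this equal to 12/31:
  -1/3·λ + 1/3 = 12/31·(-13/18·λ + 1)  ⇒  λ = -1
Then r = λ/(1−λ) = (-1)/(2) = -1/2. Check: with r = -1/2, Y = (-5/18, -4/9) and [QYW]:[QYS] = 12/31 as required.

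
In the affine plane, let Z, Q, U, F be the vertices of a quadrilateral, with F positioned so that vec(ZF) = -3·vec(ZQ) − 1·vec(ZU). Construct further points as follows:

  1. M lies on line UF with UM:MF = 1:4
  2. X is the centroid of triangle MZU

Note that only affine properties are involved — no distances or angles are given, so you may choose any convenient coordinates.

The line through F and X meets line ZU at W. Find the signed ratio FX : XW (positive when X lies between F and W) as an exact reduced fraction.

Work in coordinates with Z = (0, 0), Q = (1, 0), U = (0, 1), F = (-3, -1).
1. M lies on line UF with UM:MF = 1:4 ⇒ M = (-3/5, 3/5)
2. X is the centroid of triangle MZU ⇒ X = (-1/5, 8/15)
line FX meets ZU at W = (0, 9/14)
X = F + t·(W−F) with t = 14/15, so FX:XW = 14/15:1/15

FX:XW = 14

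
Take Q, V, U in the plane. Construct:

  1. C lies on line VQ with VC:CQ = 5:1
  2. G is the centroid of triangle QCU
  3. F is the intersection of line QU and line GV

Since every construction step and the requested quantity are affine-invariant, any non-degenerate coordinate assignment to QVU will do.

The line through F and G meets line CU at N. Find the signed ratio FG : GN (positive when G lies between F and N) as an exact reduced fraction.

FG:GN = 16/17

Choose coordinates Q = (0, 0), V = (1, 0), U = (0, 1).
1. C lies on line VQ with VC:CQ = 5:1 ⇒ C = (1/6, 0)
2. G is the centroid of triangle QCU ⇒ G = (1/18, 1/3)
3. F is the intersection of line QU and line GV ⇒ F = (0, 6/17)
line FG meets CU at N = (11/96, 5/16)
G = F + t·(N−F) with t = 16/33, so FG:GN = 16/33:17/33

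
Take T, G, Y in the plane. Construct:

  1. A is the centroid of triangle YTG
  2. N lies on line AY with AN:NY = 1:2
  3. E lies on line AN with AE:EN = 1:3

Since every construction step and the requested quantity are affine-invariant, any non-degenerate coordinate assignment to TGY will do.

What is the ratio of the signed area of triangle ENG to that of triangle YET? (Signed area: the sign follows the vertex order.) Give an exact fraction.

Assign T = (0, 0), G = (1, 0), Y = (0, 1) — the answer is frame-independent, so this choice is without loss of generality.
1. A is the centroid of triangle YTG ⇒ A = (1/3, 1/3)
2. N lies on line AY with AN:NY = 1:2 ⇒ N = (2/9, 5/9)
3. E lies on line AN with AE:EN = 1:3 ⇒ E = (11/36, 7/18)
2·[ENG] = -1/12, 2·[YET] = -11/36
[ENG]:[YET] = -1/12:-11/36 = 3/11

[ENG]:[YET] = 3/11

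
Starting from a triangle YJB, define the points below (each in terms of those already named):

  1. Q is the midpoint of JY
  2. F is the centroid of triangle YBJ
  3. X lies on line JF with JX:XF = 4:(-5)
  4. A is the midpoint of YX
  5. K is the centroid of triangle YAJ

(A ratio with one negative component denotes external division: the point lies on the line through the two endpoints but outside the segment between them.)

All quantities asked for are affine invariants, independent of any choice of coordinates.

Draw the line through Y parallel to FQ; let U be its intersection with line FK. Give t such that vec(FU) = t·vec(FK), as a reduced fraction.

Assign Y = (0, 0), J = (1, 0), B = (0, 1) — the answer is frame-independent, so this choice is without loss of generality.
1. Q is the midpoint of JY ⇒ Q = (1/2, 0)
2. F is the centroid of triangle YBJ ⇒ F = (1/3, 1/3)
3. X lies on line JF with JX:XF = 4:(-5) ⇒ X = (11/3, -4/3)
4. A is the midpoint of YX ⇒ A = (11/6, -2/3)
5. K is the centroid of triangle YAJ ⇒ K = (17/18, -2/9)
through Y parallel to FQ: direction (1/6, -1/3); meets FK at U = (-7/12, 7/6)
U = F + t·(K−F) with t = -3/2

t = -3/2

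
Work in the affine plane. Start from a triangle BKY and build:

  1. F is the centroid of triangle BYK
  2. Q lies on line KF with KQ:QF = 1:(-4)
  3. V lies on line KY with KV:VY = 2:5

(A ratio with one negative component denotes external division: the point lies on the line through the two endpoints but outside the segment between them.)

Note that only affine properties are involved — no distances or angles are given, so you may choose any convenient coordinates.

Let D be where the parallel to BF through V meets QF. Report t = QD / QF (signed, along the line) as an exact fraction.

t = 19/28

Assign B = (0, 0), K = (1, 0), Y = (0, 1) — the answer is frame-independent, so this choice is without loss of generality.
1. F is the centroid of triangle BYK ⇒ F = (1/3, 1/3)
2. Q lies on line KF with KQ:QF = 1:(-4) ⇒ Q = (11/9, -1/9)
3. V lies on line KY with KV:VY = 2:5 ⇒ V = (5/7, 2/7)
through V parallel to BF: direction (1/3, 1/3); meets QF at D = (13/21, 4/21)
D = Q + t·(F−Q) with t = 19/28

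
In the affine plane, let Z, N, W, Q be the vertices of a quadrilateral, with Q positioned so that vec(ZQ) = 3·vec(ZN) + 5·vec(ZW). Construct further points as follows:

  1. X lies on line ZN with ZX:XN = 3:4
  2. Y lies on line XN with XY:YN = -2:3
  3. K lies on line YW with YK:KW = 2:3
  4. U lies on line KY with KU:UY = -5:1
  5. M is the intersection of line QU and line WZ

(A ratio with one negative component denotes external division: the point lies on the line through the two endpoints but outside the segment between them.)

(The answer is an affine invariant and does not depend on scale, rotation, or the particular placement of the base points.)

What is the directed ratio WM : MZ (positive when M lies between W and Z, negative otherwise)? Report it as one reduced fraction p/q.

WM:MZ = 11/254

Set Z = (0, 0), N = (1, 0), W = (0, 1), Q = (3, 5); any affine frame gives the same invariant.
1. X lies on line ZN with ZX:XN = 3:4 ⇒ X = (3/7, 0)
2. Y lies on line XN with XY:YN = -2:3 ⇒ Y = (-5/7, 0)
3. K lies on line YW with YK:KW = 2:3 ⇒ K = (-3/7, 2/5)
4. U lies on line KY with KU:UY = -5:1 ⇒ U = (-11/14, -1/10)
5. M is the intersection of line QU and line WZ ⇒ M = (0, 254/265)
M = W + t·(Z−W) with t = 11/265, so WM:MZ = t:(1−t) = 11/265:254/265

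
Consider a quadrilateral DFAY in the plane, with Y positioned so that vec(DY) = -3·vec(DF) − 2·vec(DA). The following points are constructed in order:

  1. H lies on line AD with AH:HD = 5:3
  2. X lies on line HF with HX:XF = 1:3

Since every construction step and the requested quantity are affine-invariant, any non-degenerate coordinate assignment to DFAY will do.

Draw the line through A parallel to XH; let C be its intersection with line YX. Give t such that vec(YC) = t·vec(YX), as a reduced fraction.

Set D = (0, 0), F = (1, 0), A = (0, 1), Y = (-3, -2); any affine frame gives the same invariant.
1. H lies on line AD with AH:HD = 5:3 ⇒ H = (0, 3/8)
2. X lies on line HF with HX:XF = 1:3 ⇒ X = (1/4, 9/32)
through A parallel to XH: direction (-1/4, 3/32); meets YX at C = (93/112, 617/896)
C = Y + t·(X−Y) with t = 33/28

t = 33/28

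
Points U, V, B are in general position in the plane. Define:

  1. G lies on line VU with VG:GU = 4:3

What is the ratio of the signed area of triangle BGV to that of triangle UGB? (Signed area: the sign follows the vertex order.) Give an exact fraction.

Assign U = (0, 0), V = (1, 0), B = (0, 1) — the answer is frame-independent, so this choice is without loss of generality.
1. G lies on line VU with VG:GU = 4:3 ⇒ G = (3/7, 0)
2·[BGV] = 4/7, 2·[UGB] = 3/7
[BGV]:[UGB] = 4/7:3/7 = 4/3

[BGV]:[UGB] = 4/3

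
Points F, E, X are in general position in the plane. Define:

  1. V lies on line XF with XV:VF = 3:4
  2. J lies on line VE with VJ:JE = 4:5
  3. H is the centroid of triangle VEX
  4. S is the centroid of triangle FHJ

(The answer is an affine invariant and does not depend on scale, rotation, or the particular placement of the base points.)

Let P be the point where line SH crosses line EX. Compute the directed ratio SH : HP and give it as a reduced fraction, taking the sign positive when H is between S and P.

SH:HP = 20/9

Assign F = (0, 0), E = (1, 0), X = (0, 1) — the answer is frame-independent, so this choice is without loss of generality.
1. V lies on line XF with XV:VF = 3:4 ⇒ V = (0, 4/7)
2. J lies on line VE with VJ:JE = 4:5 ⇒ J = (4/9, 20/63)
3. H is the centroid of triangle VEX ⇒ H = (1/3, 11/21)
4. S is the centroid of triangle FHJ ⇒ S = (7/27, 53/189)
line SH meets EX at P = (11/30, 19/30)
H = S + t·(P−S) with t = 20/29, so SH:HP = 20/29:9/29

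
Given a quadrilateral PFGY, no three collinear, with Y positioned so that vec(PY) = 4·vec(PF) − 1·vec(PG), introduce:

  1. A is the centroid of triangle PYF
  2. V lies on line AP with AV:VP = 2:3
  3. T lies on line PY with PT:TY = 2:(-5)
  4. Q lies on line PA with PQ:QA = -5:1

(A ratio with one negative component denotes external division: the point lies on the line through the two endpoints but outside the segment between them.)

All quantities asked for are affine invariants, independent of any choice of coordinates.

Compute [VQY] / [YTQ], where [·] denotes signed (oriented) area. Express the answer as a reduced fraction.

[VQY]:[YTQ] = 39/125

Work in coordinates with P = (0, 0), F = (1, 0), G = (0, 1), Y = (4, -1).
1. A is the centroid of triangle PYF ⇒ A = (5/3, -1/3)
2. V lies on line AP with AV:VP = 2:3 ⇒ V = (1, -1/5)
3. T lies on line PY with PT:TY = 2:(-5) ⇒ T = (-8/3, 2/3)
4. Q lies on line PA with PQ:QA = -5:1 ⇒ Q = (25/12, -5/12)
2·[VQY] = -13/60, 2·[YTQ] = -25/36
[VQY]:[YTQ] = -13/60:-25/36 = 39/125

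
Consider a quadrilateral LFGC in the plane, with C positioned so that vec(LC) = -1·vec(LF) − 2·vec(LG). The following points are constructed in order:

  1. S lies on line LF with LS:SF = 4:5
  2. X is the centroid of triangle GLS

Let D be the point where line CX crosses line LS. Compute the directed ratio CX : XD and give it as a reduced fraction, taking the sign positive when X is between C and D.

CX:XD = -7

Assign L = (0, 0), F = (1, 0), G = (0, 1), C = (-1, -2) — the answer is frame-independent, so this choice is without loss of generality.
1. S lies on line LF with LS:SF = 4:5 ⇒ S = (4/9, 0)
2. X is the centroid of triangle GLS ⇒ X = (4/27, 1/3)
line CX meets LS at D = (-1/63, 0)
X = C + t·(D−C) with t = 7/6, so CX:XD = 7/6:-1/6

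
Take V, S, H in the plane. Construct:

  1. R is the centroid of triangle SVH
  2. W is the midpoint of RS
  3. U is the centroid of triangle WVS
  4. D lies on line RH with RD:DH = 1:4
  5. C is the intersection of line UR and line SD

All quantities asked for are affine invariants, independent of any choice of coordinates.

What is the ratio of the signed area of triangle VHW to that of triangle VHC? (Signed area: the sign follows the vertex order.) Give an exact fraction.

[VHW]:[VHC] = 18/5

Set V = (0, 0), S = (1, 0), H = (0, 1); any affine frame gives the same invariant.
1. R is the centroid of triangle SVH ⇒ R = (1/3, 1/3)
2. W is the midpoint of RS ⇒ W = (2/3, 1/6)
3. U is the centroid of triangle WVS ⇒ U = (5/9, 1/18)
4. D lies on line RH with RD:DH = 1:4 ⇒ D = (4/15, 7/15)
5. C is the intersection of line UR and line SD ⇒ C = (5/27, 14/27)
2·[VHW] = -2/3, 2·[VHC] = -5/27
[VHW]:[VHC] = -2/3:-5/27 = 18/5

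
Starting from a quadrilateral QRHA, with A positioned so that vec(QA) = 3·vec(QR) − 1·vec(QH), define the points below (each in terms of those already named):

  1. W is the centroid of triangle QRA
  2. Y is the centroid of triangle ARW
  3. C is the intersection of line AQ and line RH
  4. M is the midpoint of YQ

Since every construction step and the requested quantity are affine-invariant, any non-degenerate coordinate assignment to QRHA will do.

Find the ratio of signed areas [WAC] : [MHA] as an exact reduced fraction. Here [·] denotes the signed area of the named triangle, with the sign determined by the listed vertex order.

Choose coordinates Q = (0, 0), R = (1, 0), H = (0, 1), A = (3, -1).
1. W is the centroid of triangle QRA ⇒ W = (4/3, -1/3)
2. Y is the centroid of triangle ARW ⇒ Y = (16/9, -4/9)
3. C is the intersection of line AQ and line RH ⇒ C = (3/2, -1/2)
4. M is the midpoint of YQ ⇒ M = (8/9, -2/9)
2·[WAC] = -1/6, 2·[MHA] = -17/9
[WAC]:[MHA] = -1/6:-17/9 = 3/34

[WAC]:[MHA] = 3/34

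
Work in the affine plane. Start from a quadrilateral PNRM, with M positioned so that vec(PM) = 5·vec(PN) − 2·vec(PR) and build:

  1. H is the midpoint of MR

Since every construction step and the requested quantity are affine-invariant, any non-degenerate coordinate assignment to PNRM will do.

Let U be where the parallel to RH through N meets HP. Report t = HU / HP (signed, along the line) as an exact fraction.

t = 2/5

Choose coordinates P = (0, 0), N = (1, 0), R = (0, 1), M = (5, -2).
1. H is the midpoint of MR ⇒ H = (5/2, -1/2)
through N parallel to RH: direction (5/2, -3/2); meets HP at U = (3/2, -3/10)
U = H + t·(P−H) with t = 2/5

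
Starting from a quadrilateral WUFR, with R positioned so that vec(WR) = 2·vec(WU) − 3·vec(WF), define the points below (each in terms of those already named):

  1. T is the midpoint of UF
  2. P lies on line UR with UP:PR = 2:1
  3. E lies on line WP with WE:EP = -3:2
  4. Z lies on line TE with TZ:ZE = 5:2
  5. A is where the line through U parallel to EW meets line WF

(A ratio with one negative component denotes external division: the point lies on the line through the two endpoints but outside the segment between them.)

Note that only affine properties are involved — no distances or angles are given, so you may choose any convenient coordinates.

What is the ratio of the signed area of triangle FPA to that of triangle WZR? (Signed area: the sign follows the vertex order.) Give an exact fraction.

Assign W = (0, 0), U = (1, 0), F = (0, 1), R = (2, -3) — the answer is frame-independent, so this choice is without loss of generality.
1. T is the midpoint of UF ⇒ T = (1/2, 1/2)
2. P lies on line UR with UP:PR = 2:1 ⇒ P = (5/3, -2)
3. E lies on line WP with WE:EP = -3:2 ⇒ E = (5, -6)
4. Z lies on line TE with TZ:ZE = 5:2 ⇒ Z = (26/7, -29/7)
5. A is where the line through U parallel to EW meets line WF ⇒ A = (0, 6/5)
2·[FPA] = 1/3, 2·[WZR] = -20/7
[FPA]:[WZR] = 1/3:-20/7 = -7/60

[FPA]:[WZR] = -7/60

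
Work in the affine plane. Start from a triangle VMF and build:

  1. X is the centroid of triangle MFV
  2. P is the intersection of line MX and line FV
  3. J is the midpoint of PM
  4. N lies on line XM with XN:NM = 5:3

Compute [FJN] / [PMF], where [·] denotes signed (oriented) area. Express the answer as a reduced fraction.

Set V = (0, 0), M = (1, 0), F = (0, 1); any affine frame gives the same invariant.
1. X is the centroid of triangle MFV ⇒ X = (1/3, 1/3)
2. P is the intersection of line MX and line FV ⇒ P = (0, 1/2)
3. J is the midpoint of PM ⇒ J = (1/2, 1/4)
4. N lies on line XM with XN:NM = 5:3 ⇒ N = (3/4, 1/8)
2·[FJN] = 1/8, 2·[PMF] = 1/2
[FJN]:[PMF] = 1/8:1/2 = 1/4

[FJN]:[PMF] = 1/4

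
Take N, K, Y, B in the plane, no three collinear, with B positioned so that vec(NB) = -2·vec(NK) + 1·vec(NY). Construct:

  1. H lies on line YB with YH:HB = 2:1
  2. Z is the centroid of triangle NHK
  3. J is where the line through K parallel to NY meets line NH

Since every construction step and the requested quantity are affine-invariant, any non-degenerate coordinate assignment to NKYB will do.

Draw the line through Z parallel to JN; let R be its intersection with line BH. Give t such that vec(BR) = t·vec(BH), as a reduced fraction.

Choose coordinates N = (0, 0), K = (1, 0), Y = (0, 1), B = (-2, 1).
1. H lies on line YB with YH:HB = 2:1 ⇒ H = (-4/3, 1)
2. Z is the centroid of triangle NHK ⇒ Z = (-1/9, 1/3)
3. J is where the line through K parallel to NY meets line NH ⇒ J = (1, -3/4)
through Z parallel to JN: direction (-1, 3/4); meets BH at R = (-1, 1)
R = B + t·(H−B) with t = 3/2

t = 3/2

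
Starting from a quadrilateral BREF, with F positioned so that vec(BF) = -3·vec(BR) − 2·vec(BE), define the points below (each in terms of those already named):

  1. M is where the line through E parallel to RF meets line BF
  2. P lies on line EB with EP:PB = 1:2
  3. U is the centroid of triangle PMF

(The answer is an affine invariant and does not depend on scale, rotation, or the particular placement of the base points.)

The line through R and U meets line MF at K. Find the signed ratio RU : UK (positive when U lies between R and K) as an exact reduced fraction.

RU:UK = -4

Work in coordinates with B = (0, 0), R = (1, 0), E = (0, 1), F = (-3, -2).
1. M is where the line through E parallel to RF meets line BF ⇒ M = (6, 4)
2. P lies on line EB with EP:PB = 1:2 ⇒ P = (0, 2/3)
3. U is the centroid of triangle PMF ⇒ U = (1, 8/9)
line RU meets MF at K = (1, 2/3)
U = R + t·(K−R) with t = 4/3, so RU:UK = 4/3:-1/3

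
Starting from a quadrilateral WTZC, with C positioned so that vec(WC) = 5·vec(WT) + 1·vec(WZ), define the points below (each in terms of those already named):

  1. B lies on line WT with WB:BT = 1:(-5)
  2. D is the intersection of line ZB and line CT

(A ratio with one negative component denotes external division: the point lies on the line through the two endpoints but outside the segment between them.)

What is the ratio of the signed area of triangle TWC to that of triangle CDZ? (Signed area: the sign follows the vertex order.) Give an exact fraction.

Set W = (0, 0), T = (1, 0), Z = (0, 1), C = (5, 1); any affine frame gives the same invariant.
1. B lies on line WT with WB:BT = 1:(-5) ⇒ B = (-1/4, 0)
2. D is the intersection of line ZB and line CT ⇒ D = (-1/3, -1/3)
2·[TWC] = -1, 2·[CDZ] = -20/3
[TWC]:[CDZ] = -1:-20/3 = 3/20

[TWC]:[CDZ] = 3/20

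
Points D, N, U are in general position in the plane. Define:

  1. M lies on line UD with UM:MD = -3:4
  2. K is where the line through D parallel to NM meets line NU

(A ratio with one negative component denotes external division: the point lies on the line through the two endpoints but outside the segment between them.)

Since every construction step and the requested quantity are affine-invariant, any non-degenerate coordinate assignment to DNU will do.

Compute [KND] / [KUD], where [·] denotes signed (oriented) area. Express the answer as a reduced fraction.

Assign D = (0, 0), N = (1, 0), U = (0, 1) — the answer is frame-independent, so this choice is without loss of generality.
1. M lies on line UD with UM:MD = -3:4 ⇒ M = (0, 4)
2. K is where the line through D parallel to NM meets line NU ⇒ K = (-1/3, 4/3)
2·[KND] = -4/3, 2·[KUD] = -1/3
[KND]:[KUD] = -4/3:-1/3 = 4

[KND]:[KUD] = 4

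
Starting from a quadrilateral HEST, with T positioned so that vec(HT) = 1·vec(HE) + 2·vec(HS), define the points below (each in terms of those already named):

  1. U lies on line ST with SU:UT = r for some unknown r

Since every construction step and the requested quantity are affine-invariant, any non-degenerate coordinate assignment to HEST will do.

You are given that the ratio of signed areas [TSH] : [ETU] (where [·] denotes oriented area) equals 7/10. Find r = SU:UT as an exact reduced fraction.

r = 2/5

Set H = (0, 0), E = (1, 0), S = (0, 1), T = (1, 2); any affine frame gives the same invariant.
1. With SU:UT = r, write λ = r/(r+1) so U = S + λ·(T−S); U is affine-linear in λ
Every point depending on U is an affine combination of U and λ-independent points, so each such coordinate is linear in λ; the λ² term in each signed area is a multiple of (T−S)×(T−S) = 0, so 2·[TSH] and 2·[ETU] are each linear in λ. Evaluating at λ=0 and λ=1:
  2·[TSH] = 1,   2·[ETU] = -2·λ + 2
So [TSH]:[ETU] = (1) / (-2·λ + 2). Setting this equal to 7/10:
  1 = 7/10·(-2·λ + 2)  ⇒  λ = 2/7
Then r = λ/(1−λ) = (2/7)/(5/7) = 2/5. Check: with r = 2/5, U = (2/7, 9/7) and [TSH]:[ETU] = 7/10 as required.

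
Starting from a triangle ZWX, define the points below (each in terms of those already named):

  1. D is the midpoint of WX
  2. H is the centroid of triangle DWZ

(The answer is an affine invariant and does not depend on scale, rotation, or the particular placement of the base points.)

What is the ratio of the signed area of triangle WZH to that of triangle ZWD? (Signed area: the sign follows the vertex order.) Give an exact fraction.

Choose coordinates Z = (0, 0), W = (1, 0), X = (0, 1).
1. D is the midpoint of WX ⇒ D = (1/2, 1/2)
2. H is the centroid of triangle DWZ ⇒ H = (1/2, 1/6)
2·[WZH] = -1/6, 2·[ZWD] = 1/2
[WZH]:[ZWD] = -1/6:1/2 = -1/3

[WZH]:[ZWD] = -1/3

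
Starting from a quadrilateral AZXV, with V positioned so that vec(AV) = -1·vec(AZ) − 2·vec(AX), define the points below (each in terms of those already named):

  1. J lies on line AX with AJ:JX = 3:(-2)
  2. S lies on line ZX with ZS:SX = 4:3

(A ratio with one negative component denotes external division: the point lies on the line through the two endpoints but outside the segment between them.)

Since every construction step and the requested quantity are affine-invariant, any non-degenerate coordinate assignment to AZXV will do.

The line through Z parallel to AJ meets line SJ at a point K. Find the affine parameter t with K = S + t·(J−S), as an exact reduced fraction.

t = -4/3

Assign A = (0, 0), Z = (1, 0), X = (0, 1), V = (-1, -2) — the answer is frame-independent, so this choice is without loss of generality.
1. J lies on line AX with AJ:JX = 3:(-2) ⇒ J = (0, 3)
2. S lies on line ZX with ZS:SX = 4:3 ⇒ S = (3/7, 4/7)
through Z parallel to AJ: direction (0, 3); meets SJ at K = (1, -8/3)
K = S + t·(J−S) with t = -4/3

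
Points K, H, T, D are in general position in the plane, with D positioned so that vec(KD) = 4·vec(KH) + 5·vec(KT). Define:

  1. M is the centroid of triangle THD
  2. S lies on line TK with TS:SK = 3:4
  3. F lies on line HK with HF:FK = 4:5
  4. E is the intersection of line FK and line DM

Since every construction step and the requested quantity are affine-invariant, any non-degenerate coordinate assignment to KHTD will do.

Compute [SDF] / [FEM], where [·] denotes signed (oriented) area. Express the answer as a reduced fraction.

[SDF]:[FEM] = 299/56

Set K = (0, 0), H = (1, 0), T = (0, 1), D = (4, 5); any affine frame gives the same invariant.
1. M is the centroid of triangle THD ⇒ M = (5/3, 2)
2. S lies on line TK with TS:SK = 3:4 ⇒ S = (0, 4/7)
3. F lies on line HK with HF:FK = 4:5 ⇒ F = (5/9, 0)
4. E is the intersection of line FK and line DM ⇒ E = (1/9, 0)
2·[SDF] = -299/63, 2·[FEM] = -8/9
[SDF]:[FEM] = -299/63:-8/9 = 299/56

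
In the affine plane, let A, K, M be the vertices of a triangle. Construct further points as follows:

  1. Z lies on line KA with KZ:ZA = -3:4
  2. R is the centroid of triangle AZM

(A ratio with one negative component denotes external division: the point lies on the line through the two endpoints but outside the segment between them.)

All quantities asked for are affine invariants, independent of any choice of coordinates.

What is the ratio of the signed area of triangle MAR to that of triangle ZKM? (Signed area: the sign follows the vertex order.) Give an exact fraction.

[MAR]:[ZKM] = -4/9

Assign A = (0, 0), K = (1, 0), M = (0, 1) — the answer is frame-independent, so this choice is without loss of generality.
1. Z lies on line KA with KZ:ZA = -3:4 ⇒ Z = (4, 0)
2. R is the centroid of triangle AZM ⇒ R = (4/3, 1/3)
2·[MAR] = 4/3, 2·[ZKM] = -3
[MAR]:[ZKM] = 4/3:-3 = -4/9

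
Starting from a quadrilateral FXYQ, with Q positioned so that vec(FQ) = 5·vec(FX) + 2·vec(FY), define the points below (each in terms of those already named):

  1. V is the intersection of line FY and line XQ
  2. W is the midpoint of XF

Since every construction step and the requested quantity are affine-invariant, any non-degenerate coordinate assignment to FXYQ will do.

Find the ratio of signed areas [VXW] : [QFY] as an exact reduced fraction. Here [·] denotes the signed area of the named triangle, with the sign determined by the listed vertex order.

Work in coordinates with F = (0, 0), X = (1, 0), Y = (0, 1), Q = (5, 2).
1. V is the intersection of line FY and line XQ ⇒ V = (0, -1/2)
2. W is the midpoint of XF ⇒ W = (1/2, 0)
2·[VXW] = 1/4, 2·[QFY] = -5
[VXW]:[QFY] = 1/4:-5 = -1/20

[VXW]:[QFY] = -1/20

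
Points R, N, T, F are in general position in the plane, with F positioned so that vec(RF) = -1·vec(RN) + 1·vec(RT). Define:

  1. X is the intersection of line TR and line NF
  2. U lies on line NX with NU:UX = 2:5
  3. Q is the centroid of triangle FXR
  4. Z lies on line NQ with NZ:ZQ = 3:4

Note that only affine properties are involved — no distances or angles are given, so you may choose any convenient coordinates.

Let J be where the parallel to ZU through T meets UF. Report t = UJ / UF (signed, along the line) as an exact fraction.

Work in coordinates with R = (0, 0), N = (1, 0), T = (0, 1), F = (-1, 1).
1. X is the intersection of line TR and line NF ⇒ X = (0, 1/2)
2. U lies on line NX with NU:UX = 2:5 ⇒ U = (5/7, 1/7)
3. Q is the centroid of triangle FXR ⇒ Q = (-1/3, 1/2)
4. Z lies on line NQ with NZ:ZQ = 3:4 ⇒ Z = (3/7, 3/14)
through T parallel to ZU: direction (2/7, -1/14); meets UF at J = (-2, 3/2)
J = U + t·(F−U) with t = 19/12

t = 19/12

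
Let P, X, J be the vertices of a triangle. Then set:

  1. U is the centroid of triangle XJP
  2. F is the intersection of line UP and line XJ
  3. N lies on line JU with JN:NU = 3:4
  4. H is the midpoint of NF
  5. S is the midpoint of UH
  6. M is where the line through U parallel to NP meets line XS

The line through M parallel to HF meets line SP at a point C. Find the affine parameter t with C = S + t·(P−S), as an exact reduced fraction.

Assign P = (0, 0), X = (1, 0), J = (0, 1) — the answer is frame-independent, so this choice is without loss of generality.
1. U is the centroid of triangle XJP ⇒ U = (1/3, 1/3)
2. F is the intersection of line UP and line XJ ⇒ F = (1/2, 1/2)
3. N lies on line JU with JN:NU = 3:4 ⇒ N = (1/7, 5/7)
4. H is the midpoint of NF ⇒ H = (9/28, 17/28)
5. S is the midpoint of UH ⇒ S = (55/168, 79/168)
6. M is where the line through U parallel to NP meets line XS ⇒ M = (689/1932, 869/1932)
through M parallel to HF: direction (5/28, -3/28); meets SP at C = (2519/7728, 18091/38640)
C = S + t·(P−S) with t = 1/230

t = 1/230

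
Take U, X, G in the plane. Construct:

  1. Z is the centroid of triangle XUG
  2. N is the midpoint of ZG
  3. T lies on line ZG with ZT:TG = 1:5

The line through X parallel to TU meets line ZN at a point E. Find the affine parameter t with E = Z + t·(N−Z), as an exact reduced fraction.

Assign U = (0, 0), X = (1, 0), G = (0, 1) — the answer is frame-independent, so this choice is without loss of generality.
1. Z is the centroid of triangle XUG ⇒ Z = (1/3, 1/3)
2. N is the midpoint of ZG ⇒ N = (1/6, 2/3)
3. T lies on line ZG with ZT:TG = 1:5 ⇒ T = (5/18, 4/9)
through X parallel to TU: direction (-5/18, -4/9); meets ZN at E = (13/18, -4/9)
E = Z + t·(N−Z) with t = -7/3

t = -7/3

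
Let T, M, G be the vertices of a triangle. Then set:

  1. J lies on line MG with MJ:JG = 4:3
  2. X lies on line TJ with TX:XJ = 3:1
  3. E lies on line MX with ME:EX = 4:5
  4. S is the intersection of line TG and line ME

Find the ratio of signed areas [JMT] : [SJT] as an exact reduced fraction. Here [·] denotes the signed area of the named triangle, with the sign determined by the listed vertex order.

Work in coordinates with T = (0, 0), M = (1, 0), G = (0, 1).
1. J lies on line MG with MJ:JG = 4:3 ⇒ J = (3/7, 4/7)
2. X lies on line TJ with TX:XJ = 3:1 ⇒ X = (9/28, 3/7)
3. E lies on line MX with ME:EX = 4:5 ⇒ E = (44/63, 4/21)
4. S is the intersection of line TG and line ME ⇒ S = (0, 12/19)
2·[JMT] = -4/7, 2·[SJT] = -36/133
[JMT]:[SJT] = -4/7:-36/133 = 19/9

[JMT]:[SJT] = 19/9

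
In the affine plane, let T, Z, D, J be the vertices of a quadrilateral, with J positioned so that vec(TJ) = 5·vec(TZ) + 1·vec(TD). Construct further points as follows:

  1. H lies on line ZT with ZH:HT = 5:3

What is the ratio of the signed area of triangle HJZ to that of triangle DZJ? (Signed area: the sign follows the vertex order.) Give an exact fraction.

Choose coordinates T = (0, 0), Z = (1, 0), D = (0, 1), J = (5, 1).
1. H lies on line ZT with ZH:HT = 5:3 ⇒ H = (3/8, 0)
2·[HJZ] = -5/8, 2·[DZJ] = 5
[HJZ]:[DZJ] = -5/8:5 = -1/8

[HJZ]:[DZJ] = -1/8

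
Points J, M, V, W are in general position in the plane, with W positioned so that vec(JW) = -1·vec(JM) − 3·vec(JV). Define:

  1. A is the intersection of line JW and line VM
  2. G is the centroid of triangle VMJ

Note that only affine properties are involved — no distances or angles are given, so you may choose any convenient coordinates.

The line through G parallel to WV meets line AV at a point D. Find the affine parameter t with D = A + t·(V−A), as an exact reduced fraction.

Choose coordinates J = (0, 0), M = (1, 0), V = (0, 1), W = (-1, -3).
1. A is the intersection of line JW and line VM ⇒ A = (1/4, 3/4)
2. G is the centroid of triangle VMJ ⇒ G = (1/3, 1/3)
through G parallel to WV: direction (1, 4); meets AV at D = (2/5, 3/5)
D = A + t·(V−A) with t = -3/5

t = -3/5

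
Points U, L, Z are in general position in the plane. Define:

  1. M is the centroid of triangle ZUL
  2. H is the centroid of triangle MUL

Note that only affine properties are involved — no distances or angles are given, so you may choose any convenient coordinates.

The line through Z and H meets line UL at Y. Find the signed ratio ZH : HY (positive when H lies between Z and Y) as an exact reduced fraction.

Set U = (0, 0), L = (1, 0), Z = (0, 1); any affine frame gives the same invariant.
1. M is the centroid of triangle ZUL ⇒ M = (1/3, 1/3)
2. H is the centroid of triangle MUL ⇒ H = (4/9, 1/9)
line ZH meets UL at Y = (1/2, 0)
H = Z + t·(Y−Z) with t = 8/9, so ZH:HY = 8/9:1/9

ZH:HY = 8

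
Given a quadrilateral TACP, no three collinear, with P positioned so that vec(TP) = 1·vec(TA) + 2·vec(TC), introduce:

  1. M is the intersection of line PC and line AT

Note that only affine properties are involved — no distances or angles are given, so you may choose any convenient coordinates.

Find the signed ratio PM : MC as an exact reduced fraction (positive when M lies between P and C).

PM:MC = -2

Choose coordinates T = (0, 0), A = (1, 0), C = (0, 1), P = (1, 2).
1. M is the intersection of line PC and line AT ⇒ M = (-1, 0)
M = P + t·(C−P) with t = 2, so PM:MC = t:(1−t) = 2:-1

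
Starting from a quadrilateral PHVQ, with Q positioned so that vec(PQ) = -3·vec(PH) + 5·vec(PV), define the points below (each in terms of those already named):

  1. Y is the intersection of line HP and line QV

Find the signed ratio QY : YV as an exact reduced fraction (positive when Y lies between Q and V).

Assign P = (0, 0), H = (1, 0), V = (0, 1), Q = (-3, 5) — the answer is frame-independent, so this choice is without loss of generality.
1. Y is the intersection of line HP and line QV ⇒ Y = (3/4, 0)
Y = Q + t·(V−Q) with t = 5/4, so QY:YV = t:(1−t) = 5/4:-1/4

QY:YV = -5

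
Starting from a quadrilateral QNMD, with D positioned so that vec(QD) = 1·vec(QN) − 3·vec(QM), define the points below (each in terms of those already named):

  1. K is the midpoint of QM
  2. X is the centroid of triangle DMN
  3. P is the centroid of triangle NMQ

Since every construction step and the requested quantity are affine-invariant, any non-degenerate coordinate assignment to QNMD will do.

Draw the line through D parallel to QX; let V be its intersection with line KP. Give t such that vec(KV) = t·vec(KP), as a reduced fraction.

Choose coordinates Q = (0, 0), N = (1, 0), M = (0, 1), D = (1, -3).
1. K is the midpoint of QM ⇒ K = (0, 1/2)
2. X is the centroid of triangle DMN ⇒ X = (2/3, -2/3)
3. P is the centroid of triangle NMQ ⇒ P = (1/3, 1/3)
through D parallel to QX: direction (2/3, -2/3); meets KP at V = (-5, 3)
V = K + t·(P−K) with t = -15

t = -15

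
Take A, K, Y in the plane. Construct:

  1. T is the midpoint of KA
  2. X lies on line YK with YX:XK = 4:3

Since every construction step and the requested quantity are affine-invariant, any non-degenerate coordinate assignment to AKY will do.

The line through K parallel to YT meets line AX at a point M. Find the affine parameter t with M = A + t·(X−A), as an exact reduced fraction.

t = 14/11

Work in coordinates with A = (0, 0), K = (1, 0), Y = (0, 1).
1. T is the midpoint of KA ⇒ T = (1/2, 0)
2. X lies on line YK with YX:XK = 4:3 ⇒ X = (4/7, 3/7)
through K parallel to YT: direction (1/2, -1); meets AX at M = (8/11, 6/11)
M = A + t·(X−A) with t = 14/11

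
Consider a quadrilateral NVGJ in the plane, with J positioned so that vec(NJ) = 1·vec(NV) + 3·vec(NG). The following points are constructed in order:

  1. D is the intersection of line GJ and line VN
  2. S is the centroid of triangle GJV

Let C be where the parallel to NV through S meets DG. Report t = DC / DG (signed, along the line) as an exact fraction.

Choose coordinates N = (0, 0), V = (1, 0), G = (0, 1), J = (1, 3).
1. D is the intersection of line GJ and line VN ⇒ D = (-1/2, 0)
2. S is the centroid of triangle GJV ⇒ S = (2/3, 4/3)
through S parallel to NV: direction (1, 0); meets DG at C = (1/6, 4/3)
C = D + t·(G−D) with t = 4/3

t = 4/3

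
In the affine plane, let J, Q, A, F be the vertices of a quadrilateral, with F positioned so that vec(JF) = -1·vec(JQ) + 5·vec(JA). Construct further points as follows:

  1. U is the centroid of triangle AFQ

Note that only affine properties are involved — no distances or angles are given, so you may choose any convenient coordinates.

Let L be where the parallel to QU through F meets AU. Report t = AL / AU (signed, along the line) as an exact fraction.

Assign J = (0, 0), Q = (1, 0), A = (0, 1), F = (-1, 5) — the answer is frame-independent, so this choice is without loss of generality.
1. U is the centroid of triangle AFQ ⇒ U = (0, 2)
through F parallel to QU: direction (-1, 2); meets AU at L = (0, 3)
L = A + t·(U−A) with t = 2

t = 2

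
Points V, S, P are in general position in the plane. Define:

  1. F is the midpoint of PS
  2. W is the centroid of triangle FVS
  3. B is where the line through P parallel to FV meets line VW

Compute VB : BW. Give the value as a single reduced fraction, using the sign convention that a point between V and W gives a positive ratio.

Assign V = (0, 0), S = (1, 0), P = (0, 1) — the answer is frame-independent, so this choice is without loss of generality.
1. F is the midpoint of PS ⇒ F = (1/2, 1/2)
2. W is the centroid of triangle FVS ⇒ W = (1/2, 1/6)
3. B is where the line through P parallel to FV meets line VW ⇒ B = (-3/2, -1/2)
B = V + t·(W−V) with t = -3, so VB:BW = t:(1−t) = -3:4

VB:BW = -3/4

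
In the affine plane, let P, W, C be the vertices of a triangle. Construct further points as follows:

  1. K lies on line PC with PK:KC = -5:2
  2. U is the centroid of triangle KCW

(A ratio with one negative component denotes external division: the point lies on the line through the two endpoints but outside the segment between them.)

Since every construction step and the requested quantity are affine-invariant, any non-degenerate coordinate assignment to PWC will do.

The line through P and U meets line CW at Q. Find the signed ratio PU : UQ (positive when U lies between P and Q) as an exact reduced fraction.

PU:UQ = -11/2

Work in coordinates with P = (0, 0), W = (1, 0), C = (0, 1).
1. K lies on line PC with PK:KC = -5:2 ⇒ K = (0, 5/3)
2. U is the centroid of triangle KCW ⇒ U = (1/3, 8/9)
line PU meets CW at Q = (3/11, 8/11)
U = P + t·(Q−P) with t = 11/9, so PU:UQ = 11/9:-2/9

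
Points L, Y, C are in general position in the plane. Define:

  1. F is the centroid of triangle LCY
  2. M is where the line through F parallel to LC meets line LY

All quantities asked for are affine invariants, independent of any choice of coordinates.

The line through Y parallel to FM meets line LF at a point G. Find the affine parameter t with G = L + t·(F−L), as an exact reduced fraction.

Choose coordinates L = (0, 0), Y = (1, 0), C = (0, 1).
1. F is the centroid of triangle LCY ⇒ F = (1/3, 1/3)
2. M is where the line through F parallel to LC meets line LY ⇒ M = (1/3, 0)
through Y parallel to FM: direction (0, -1/3); meets LF at G = (1, 1)
G = L + t·(F−L) with t = 3

t = 3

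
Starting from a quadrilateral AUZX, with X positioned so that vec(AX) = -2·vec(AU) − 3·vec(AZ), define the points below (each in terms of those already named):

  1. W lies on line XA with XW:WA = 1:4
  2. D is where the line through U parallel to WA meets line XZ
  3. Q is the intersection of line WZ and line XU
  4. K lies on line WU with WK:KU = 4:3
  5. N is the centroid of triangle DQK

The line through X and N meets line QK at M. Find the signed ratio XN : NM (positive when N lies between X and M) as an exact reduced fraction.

XN:NM = -167/165

Set A = (0, 0), U = (1, 0), Z = (0, 1), X = (-2, -3); any affine frame gives the same invariant.
1. W lies on line XA with XW:WA = 1:4 ⇒ W = (-8/5, -12/5)
2. D is where the line through U parallel to WA meets line XZ ⇒ D = (-5, -9)
3. Q is the intersection of line WZ and line XU ⇒ Q = (-16/9, -25/9)
4. K lies on line WU with WK:KU = 4:3 ⇒ K = (-4/35, -36/35)
5. N is the centroid of triangle DQK ⇒ N = (-2171/945, -4034/945)
line XN meets QK at M = (-316192/157815, -475843/157815)
N = X + t·(M−X) with t = 167/2, so XN:NM = 167/2:-165/2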